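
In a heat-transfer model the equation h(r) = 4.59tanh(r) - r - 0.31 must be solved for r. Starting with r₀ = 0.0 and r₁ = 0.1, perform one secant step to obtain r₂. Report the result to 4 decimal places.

h(0.0) = -0.310000, h(0.1) = 0.047476
r₂ = 0.100000 − 0.047476·(0.100000 − 0.000000) / (0.047476 − (-0.310000)) = 0.100000 − (0.004748)/(0.357476) = 0.086719

0.0867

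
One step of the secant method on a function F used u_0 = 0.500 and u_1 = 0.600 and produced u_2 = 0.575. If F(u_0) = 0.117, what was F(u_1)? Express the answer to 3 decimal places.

-0.039

The secant line through (0.500, 0.117) and (0.600, F(u_1)) crosses zero at u_2 = 0.575.
So (0.500, 0.117), (0.600, F(u_1)), (0.575, 0) are collinear:
F(u_1) = 0.117 · (0.600 − 0.575) / (0.500 − 0.575) = 0.117 · (0.02500)/(-0.07500) = -0.03900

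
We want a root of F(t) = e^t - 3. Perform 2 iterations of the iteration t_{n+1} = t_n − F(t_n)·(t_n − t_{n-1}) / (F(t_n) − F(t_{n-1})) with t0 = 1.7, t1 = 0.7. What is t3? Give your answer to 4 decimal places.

F(1.7) = 2.473947, F(0.7) = -0.986247
t2 = 0.700000 − (-0.986247)·(0.700000 − 1.700000) / (-0.986247 − 2.473947) = 0.700000 − (0.986247)/(-3.460195) = 0.985027
F(0.985027) = -0.322117
t3 = 0.985027 − (-0.322117)·(0.985027 − 0.700000) / (-0.322117 − (-0.986247)) = 0.985027 − (-0.091812)/(0.664130) = 1.123270

1.1233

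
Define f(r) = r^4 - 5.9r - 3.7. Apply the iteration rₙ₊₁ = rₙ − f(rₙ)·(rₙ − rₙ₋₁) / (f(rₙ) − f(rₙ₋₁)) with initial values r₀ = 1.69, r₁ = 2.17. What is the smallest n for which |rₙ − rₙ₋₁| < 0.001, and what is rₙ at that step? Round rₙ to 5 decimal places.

n = 5, rₙ = 1.98049

f(1.69) = -5.5136928, f(2.17) = 5.6707392
r₂ = 2.1700000 − 5.6707392·(0.4800000)/(11.1844320) = 1.9266300;  |Δ| = 0.2433700
f(1.9266300) = -1.2888912
r₃ = 1.9266300 − (-1.2888912)·(-0.2433700)/(-6.9596304) = 1.9717010;  |Δ| = 0.0450710
f(1.9717010) = -0.2195641
r₄ = 1.9717010 − (-0.2195641)·(0.0450710)/(1.0693271) = 1.9809554;  |Δ| = 0.0092544
f(1.9809554) = 0.0115858
r₅ = 1.9809554 − 0.0115858·(0.0092544)/(0.2311498) = 1.9804916;  |Δ| = 0.0004639
|r₅ − r₄| = 0.0004639 < 0.001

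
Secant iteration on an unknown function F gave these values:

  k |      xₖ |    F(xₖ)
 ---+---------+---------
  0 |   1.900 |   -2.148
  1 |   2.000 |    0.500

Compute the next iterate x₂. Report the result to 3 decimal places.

x₂ = 2.000 − 0.500·(2.000 − 1.900) / (0.500 − (-2.148))
   = 2.000 − (0.05000)/(2.64800) = 1.98112

1.981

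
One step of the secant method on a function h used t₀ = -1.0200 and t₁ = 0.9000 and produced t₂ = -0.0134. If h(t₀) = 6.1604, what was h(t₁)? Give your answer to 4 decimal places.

The secant line through (-1.0200, 6.1604) and (0.9000, h(t₁)) crosses zero at t₂ = -0.0134.
So (-1.0200, 6.1604), (0.9000, h(t₁)), (-0.0134, 0) are collinear:
h(t₁) = 6.1604 · (0.9000 − (-0.0134)) / (-1.0200 − (-0.0134)) = 6.1604 · (0.913400)/(-1.006600) = -5.590015

-5.5900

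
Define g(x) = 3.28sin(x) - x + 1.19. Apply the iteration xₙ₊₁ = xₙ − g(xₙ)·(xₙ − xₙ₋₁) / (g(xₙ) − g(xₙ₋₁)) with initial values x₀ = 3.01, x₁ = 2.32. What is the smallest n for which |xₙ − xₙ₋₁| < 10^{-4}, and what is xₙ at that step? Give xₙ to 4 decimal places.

g(3.01) = -1.389621, g(2.32) = 1.271719
x₂ = 2.320000 − 1.271719·(-0.690000)/(2.661340) = 2.649716;  |Δ| = 0.329716
g(2.649716) = 0.089366
x₃ = 2.649716 − 0.089366·(0.329716)/(-1.182354) = 2.674637;  |Δ| = 0.024921
g(2.674637) = -0.008079
x₄ = 2.674637 − (-0.008079)·(0.024921)/(-0.097444) = 2.672571;  |Δ| = 0.002066
g(2.672571) = 0.000035
x₅ = 2.672571 − 0.000035·(-0.002066)/(0.008114) = 2.672580;  |Δ| = 0.000009
|x₅ − x₄| = 0.000009 < 10^{-4}

n = 5, xₙ = 2.6726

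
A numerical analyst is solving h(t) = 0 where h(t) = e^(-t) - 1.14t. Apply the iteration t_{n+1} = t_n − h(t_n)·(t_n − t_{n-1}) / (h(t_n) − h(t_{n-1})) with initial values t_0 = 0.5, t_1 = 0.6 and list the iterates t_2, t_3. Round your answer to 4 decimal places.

h(0.5) = 0.036531, h(0.6) = -0.135188
t_2 = 0.600000 − (-0.135188)·(0.600000 − 0.500000) / (-0.135188 − 0.036531) = 0.600000 − (-0.013519)/(-0.171719) = 0.521274
h(0.521274) = -0.000488
t_3 = 0.521274 − (-0.000488)·(0.521274 − 0.600000) / (-0.000488 − (-0.135188)) = 0.521274 − (0.000038)/(0.134700) = 0.520988

0.5213, 0.5210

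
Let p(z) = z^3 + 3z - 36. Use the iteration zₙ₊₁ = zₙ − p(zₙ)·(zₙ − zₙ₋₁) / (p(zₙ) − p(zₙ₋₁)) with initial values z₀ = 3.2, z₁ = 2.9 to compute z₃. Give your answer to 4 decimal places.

3.0002

p(3.2) = 6.368000, p(2.9) = -2.911000
z₂ = 2.900000 − (-2.911000)·(2.900000 − 3.200000) / (-2.911000 − 6.368000) = 2.900000 − (0.873300)/(-9.279000) = 2.994116
p(2.994116) = -0.176216
z₃ = 2.994116 − (-0.176216)·(2.994116 − 2.900000) / (-0.176216 − (-2.911000)) = 2.994116 − (-0.016585)/(2.734784) = 3.000180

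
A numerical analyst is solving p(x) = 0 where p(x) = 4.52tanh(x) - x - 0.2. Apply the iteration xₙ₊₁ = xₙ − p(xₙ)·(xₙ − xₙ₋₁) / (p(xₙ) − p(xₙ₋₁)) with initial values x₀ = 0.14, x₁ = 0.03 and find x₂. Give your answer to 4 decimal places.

p(0.14) = 0.288698, p(0.03) = -0.094441
x₂ = 0.030000 − (-0.094441)·(0.030000 − 0.140000) / (-0.094441 − 0.288698) = 0.030000 − (0.010388)/(-0.383139) = 0.057114

0.0571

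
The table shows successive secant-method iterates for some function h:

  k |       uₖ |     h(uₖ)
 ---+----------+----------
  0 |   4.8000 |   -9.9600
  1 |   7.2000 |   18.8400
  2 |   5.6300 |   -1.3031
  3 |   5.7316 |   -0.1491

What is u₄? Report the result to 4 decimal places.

u₄ = 5.7316 − (-0.1491)·(5.7316 − 5.6300) / (-0.1491 − (-1.3031))
   = 5.7316 − (-0.015149)/(1.154000) = 5.744727

5.7447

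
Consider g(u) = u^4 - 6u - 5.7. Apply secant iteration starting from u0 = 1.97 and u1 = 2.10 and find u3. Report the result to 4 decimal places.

g(1.97) = -2.458615, g(2.10) = 1.148100
u2 = 2.100000 − 1.148100·(2.100000 − 1.970000) / (1.148100 − (-2.458615)) = 2.100000 − (0.149253)/(3.606715) = 2.058618
g(2.058618) = -0.091842
u3 = 2.058618 − (-0.091842)·(2.058618 − 2.100000) / (-0.091842 − 1.148100) = 2.058618 − (0.003801)/(-1.239942) = 2.061683

2.0617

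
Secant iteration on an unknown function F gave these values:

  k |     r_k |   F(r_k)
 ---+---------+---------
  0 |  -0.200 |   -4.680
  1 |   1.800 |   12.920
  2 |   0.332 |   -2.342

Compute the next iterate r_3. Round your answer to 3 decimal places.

r_3 = 0.332 − (-2.342)·(0.332 − 1.800) / (-2.342 − 12.920)
   = 0.332 − (3.43806)/(-15.26200) = 0.55727

0.557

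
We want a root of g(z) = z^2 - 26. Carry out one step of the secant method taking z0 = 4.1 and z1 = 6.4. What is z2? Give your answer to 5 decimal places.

4.97524

g(4.1) = -9.1900000, g(6.4) = 14.9600000
z2 = 6.4000000 − 14.9600000·(6.4000000 − 4.1000000) / (14.9600000 − (-9.1900000)) = 6.4000000 − (34.4080000)/(24.1500000) = 4.9752381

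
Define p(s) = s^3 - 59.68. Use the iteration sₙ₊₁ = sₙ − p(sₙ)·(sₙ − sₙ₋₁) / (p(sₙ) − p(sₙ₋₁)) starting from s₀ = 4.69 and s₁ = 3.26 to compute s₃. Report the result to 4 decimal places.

p(4.69) = 43.481709, p(3.26) = -25.034024
s₂ = 3.260000 − (-25.034024)·(3.260000 − 4.690000) / (-25.034024 − 43.481709) = 3.260000 − (35.798654)/(-68.515733) = 3.782488
p(3.782488) = -5.563125
s₃ = 3.782488 − (-5.563125)·(3.782488 − 3.260000) / (-5.563125 − (-25.034024)) = 3.782488 − (-2.906667)/(19.470899) = 3.931771

3.9318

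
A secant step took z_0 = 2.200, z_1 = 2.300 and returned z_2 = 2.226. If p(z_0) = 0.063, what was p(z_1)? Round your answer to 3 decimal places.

The secant line through (2.200, 0.063) and (2.300, p(z_1)) crosses zero at z_2 = 2.226.
So (2.200, 0.063), (2.300, p(z_1)), (2.226, 0) are collinear:
p(z_1) = 0.063 · (2.300 − 2.226) / (2.200 − 2.226) = 0.063 · (0.07400)/(-0.02600) = -0.17931

-0.179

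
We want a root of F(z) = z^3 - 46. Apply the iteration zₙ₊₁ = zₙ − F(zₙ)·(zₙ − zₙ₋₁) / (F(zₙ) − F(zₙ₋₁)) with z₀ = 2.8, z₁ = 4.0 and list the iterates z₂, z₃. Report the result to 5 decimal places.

F(2.8) = -24.0480000, F(4.0) = 18.0000000
z₂ = 4.0000000 − 18.0000000·(4.0000000 − 2.8000000) / (18.0000000 − (-24.0480000)) = 4.0000000 − (21.6000000)/(42.0480000) = 3.4863014
F(3.4863014) = -3.6264569
z₃ = 3.4863014 − (-3.6264569)·(3.4863014 − 4.0000000) / (-3.6264569 − 18.0000000) = 3.4863014 − (1.8629059)/(-21.6264569) = 3.5724415

3.48630, 3.57244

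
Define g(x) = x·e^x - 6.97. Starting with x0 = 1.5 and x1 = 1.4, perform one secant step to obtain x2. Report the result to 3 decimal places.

1.524

g(1.5) = -0.24747, g(1.4) = -1.29272
x2 = 1.40000 − (-1.29272)·(1.40000 − 1.50000) / (-1.29272 − (-0.24747)) = 1.40000 − (0.12927)/(-1.04525) = 1.52368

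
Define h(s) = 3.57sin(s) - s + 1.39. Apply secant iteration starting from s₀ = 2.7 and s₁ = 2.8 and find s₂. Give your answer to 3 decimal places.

h(2.7) = 0.21575, h(2.8) = -0.21409
s₂ = 2.80000 − (-0.21409)·(2.80000 − 2.70000) / (-0.21409 − 0.21575) = 2.80000 − (-0.02141)/(-0.42984) = 2.75019

2.750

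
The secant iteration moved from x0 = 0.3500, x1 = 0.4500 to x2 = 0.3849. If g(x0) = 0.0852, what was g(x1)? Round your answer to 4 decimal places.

-0.1589

The secant line through (0.3500, 0.0852) and (0.4500, g(x1)) crosses zero at x2 = 0.3849.
So (0.3500, 0.0852), (0.4500, g(x1)), (0.3849, 0) are collinear:
g(x1) = 0.0852 · (0.4500 − 0.3849) / (0.3500 − 0.3849) = 0.0852 · (0.065100)/(-0.034900) = -0.158926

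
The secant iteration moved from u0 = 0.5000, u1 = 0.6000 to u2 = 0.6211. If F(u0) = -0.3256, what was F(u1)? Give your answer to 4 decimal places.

The secant line through (0.5000, -0.3256) and (0.6000, F(u1)) crosses zero at u2 = 0.6211.
So (0.5000, -0.3256), (0.6000, F(u1)), (0.6211, 0) are collinear:
F(u1) = -0.3256 · (0.6000 − 0.6211) / (0.5000 − 0.6211) = -0.3256 · (-0.021100)/(-0.121100) = -0.056731

-0.0567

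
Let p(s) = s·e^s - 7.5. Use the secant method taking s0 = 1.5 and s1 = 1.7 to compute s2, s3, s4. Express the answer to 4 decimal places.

1.5602, 1.5657, 1.5662

p(1.5) = -0.777466, p(1.7) = 1.805711
s2 = 1.700000 − 1.805711·(1.700000 − 1.500000) / (1.805711 − (-0.777466)) = 1.700000 − (0.361142)/(2.583177) = 1.560195
p(1.560195) = -0.073868
s3 = 1.560195 − (-0.073868)·(1.560195 − 1.700000) / (-0.073868 − 1.805711) = 1.560195 − (0.010327)/(-1.879578) = 1.565689
p(1.565689) = -0.006658
s4 = 1.565689 − (-0.006658)·(1.565689 − 1.560195) / (-0.006658 − (-0.073868)) = 1.565689 − (-0.000037)/(0.067210) = 1.566233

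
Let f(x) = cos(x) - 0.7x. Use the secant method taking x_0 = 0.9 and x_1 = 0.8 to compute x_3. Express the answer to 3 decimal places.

f(0.9) = -0.00839, f(0.8) = 0.13671
x_2 = 0.80000 − 0.13671·(0.80000 − 0.90000) / (0.13671 − (-0.00839)) = 0.80000 − (-0.01367)/(0.14510) = 0.89422
f(0.89422) = 0.00018
x_3 = 0.89422 − 0.00018·(0.89422 − 0.80000) / (0.00018 − 0.13671) = 0.89422 − (0.00002)/(-0.13653) = 0.89434

0.894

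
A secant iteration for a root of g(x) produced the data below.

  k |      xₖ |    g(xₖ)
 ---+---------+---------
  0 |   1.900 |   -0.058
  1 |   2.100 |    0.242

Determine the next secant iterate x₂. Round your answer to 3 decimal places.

1.939

x₂ = 2.100 − 0.242·(2.100 − 1.900) / (0.242 − (-0.058))
   = 2.100 − (0.04840)/(0.30000) = 1.93867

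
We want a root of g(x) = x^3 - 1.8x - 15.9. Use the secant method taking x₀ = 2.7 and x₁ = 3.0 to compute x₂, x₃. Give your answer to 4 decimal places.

2.7477, 2.7521

g(2.7) = -1.077000, g(3.0) = 5.700000
x₂ = 3.000000 − 5.700000·(3.000000 − 2.700000) / (5.700000 − (-1.077000)) = 3.000000 − (1.710000)/(6.777000) = 2.747676
g(2.747676) = -0.101624
x₃ = 2.747676 − (-0.101624)·(2.747676 − 3.000000) / (-0.101624 − 5.700000) = 2.747676 − (0.025642)/(-5.801624) = 2.752096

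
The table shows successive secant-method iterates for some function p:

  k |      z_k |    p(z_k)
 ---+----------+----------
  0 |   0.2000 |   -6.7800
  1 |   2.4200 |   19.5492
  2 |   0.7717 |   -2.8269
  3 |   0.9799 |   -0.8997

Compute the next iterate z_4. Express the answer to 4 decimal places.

z_4 = 0.9799 − (-0.8997)·(0.9799 − 0.7717) / (-0.8997 − (-2.8269))
   = 0.9799 − (-0.187318)/(1.927200) = 1.077097

1.0771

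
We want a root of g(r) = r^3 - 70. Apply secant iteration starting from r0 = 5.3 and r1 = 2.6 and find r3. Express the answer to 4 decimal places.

g(5.3) = 78.877000, g(2.6) = -52.424000
r2 = 2.600000 − (-52.424000)·(2.600000 − 5.300000) / (-52.424000 − 78.877000) = 2.600000 − (141.544800)/(-131.301000) = 3.678018
g(3.678018) = -20.244461
r3 = 3.678018 − (-20.244461)·(3.678018 − 2.600000) / (-20.244461 − (-52.424000)) = 3.678018 − (-21.823886)/(32.179539) = 4.356209

4.3562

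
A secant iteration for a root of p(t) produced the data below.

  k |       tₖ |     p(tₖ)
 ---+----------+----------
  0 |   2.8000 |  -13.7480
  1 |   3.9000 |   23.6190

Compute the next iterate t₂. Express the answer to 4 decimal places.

t₂ = 3.9000 − 23.6190·(3.9000 − 2.8000) / (23.6190 − (-13.7480))
   = 3.9000 − (25.980900)/(37.367000) = 3.204710

3.2047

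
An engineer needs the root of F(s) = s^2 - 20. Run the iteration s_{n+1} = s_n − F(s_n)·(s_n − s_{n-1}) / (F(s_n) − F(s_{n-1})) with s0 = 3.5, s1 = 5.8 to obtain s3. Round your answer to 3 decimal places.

F(3.5) = -7.75000, F(5.8) = 13.64000
s2 = 5.80000 − 13.64000·(5.80000 − 3.50000) / (13.64000 − (-7.75000)) = 5.80000 − (31.37200)/(21.39000) = 4.33333
F(4.33333) = -1.22222
s3 = 4.33333 − (-1.22222)·(4.33333 − 5.80000) / (-1.22222 − 13.64000) = 4.33333 − (1.79259)/(-14.86222) = 4.45395

4.454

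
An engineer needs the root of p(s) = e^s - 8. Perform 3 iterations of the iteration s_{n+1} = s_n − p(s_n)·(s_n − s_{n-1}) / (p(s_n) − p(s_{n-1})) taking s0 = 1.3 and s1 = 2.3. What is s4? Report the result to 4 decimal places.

p(1.3) = -4.330703, p(2.3) = 1.974182
s2 = 2.300000 − 1.974182·(2.300000 − 1.300000) / (1.974182 − (-4.330703)) = 2.300000 − (1.974182)/(6.304886) = 1.986881
p(1.986881) = -0.707251
s3 = 1.986881 − (-0.707251)·(1.986881 − 2.300000) / (-0.707251 − 1.974182) = 1.986881 − (0.221454)/(-2.681434) = 2.069468
p(2.069468) = -0.079388
s4 = 2.069468 − (-0.079388)·(2.069468 − 1.986881) / (-0.079388 − (-0.707251)) = 2.069468 − (-0.006556)/(0.627863) = 2.079911

2.0799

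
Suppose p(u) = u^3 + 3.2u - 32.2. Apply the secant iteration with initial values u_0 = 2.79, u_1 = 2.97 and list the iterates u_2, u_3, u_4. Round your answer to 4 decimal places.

2.8453, 2.8474, 2.8475

p(2.79) = -1.554361, p(2.97) = 3.502073
u_2 = 2.970000 − 3.502073·(2.970000 − 2.790000) / (3.502073 − (-1.554361)) = 2.970000 − (0.630373)/(5.056434) = 2.845332
p(2.845332) = -0.059361
u_3 = 2.845332 − (-0.059361)·(2.845332 − 2.970000) / (-0.059361 − 3.502073) = 2.845332 − (0.007400)/(-3.561434) = 2.847410
p(2.847410) = -0.002207
u_4 = 2.847410 − (-0.002207)·(2.847410 − 2.845332) / (-0.002207 − (-0.059361)) = 2.847410 − (-0.000005)/(0.057154) = 2.847491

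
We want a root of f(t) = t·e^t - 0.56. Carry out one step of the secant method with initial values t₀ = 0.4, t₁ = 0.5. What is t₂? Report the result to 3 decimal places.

0.384

f(0.4) = 0.03673, f(0.5) = 0.26436
t₂ = 0.50000 − 0.26436·(0.50000 − 0.40000) / (0.26436 − 0.03673) = 0.50000 − (0.02644)/(0.22763) = 0.38386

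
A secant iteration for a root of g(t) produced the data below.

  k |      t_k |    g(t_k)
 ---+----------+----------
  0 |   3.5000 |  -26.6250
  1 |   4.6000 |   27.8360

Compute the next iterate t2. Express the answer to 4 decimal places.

4.0378

t2 = 4.6000 − 27.8360·(4.6000 − 3.5000) / (27.8360 − (-26.6250))
   = 4.6000 − (30.619600)/(54.461000) = 4.037770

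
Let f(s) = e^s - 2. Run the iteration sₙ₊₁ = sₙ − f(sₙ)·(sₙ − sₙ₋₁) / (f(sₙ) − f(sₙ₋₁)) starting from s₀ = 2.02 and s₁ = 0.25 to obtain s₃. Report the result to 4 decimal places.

f(2.02) = 5.538325, f(0.25) = -0.715975
s₂ = 0.250000 − (-0.715975)·(0.250000 − 2.020000) / (-0.715975 − 5.538325) = 0.250000 − (1.267275)/(-6.254300) = 0.452625
f(0.452625) = -0.427566
s₃ = 0.452625 − (-0.427566)·(0.452625 − 0.250000) / (-0.427566 − (-0.715975)) = 0.452625 − (-0.086635)/(0.288408) = 0.753016

0.7530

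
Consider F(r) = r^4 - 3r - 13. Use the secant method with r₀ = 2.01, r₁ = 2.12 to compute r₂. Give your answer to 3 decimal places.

2.094

F(2.01) = -2.70759, F(2.12) = 0.83963
r₂ = 2.12000 − 0.83963·(2.12000 − 2.01000) / (0.83963 − (-2.70759)) = 2.12000 − (0.09236)/(3.54722) = 2.09396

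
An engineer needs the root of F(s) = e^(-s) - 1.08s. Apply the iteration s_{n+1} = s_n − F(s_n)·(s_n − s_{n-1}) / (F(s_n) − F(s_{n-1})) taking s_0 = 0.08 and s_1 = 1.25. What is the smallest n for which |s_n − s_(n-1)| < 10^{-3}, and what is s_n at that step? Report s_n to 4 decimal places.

F(0.08) = 0.836716, F(1.25) = -1.063495
s_2 = 1.250000 − (-1.063495)·(1.170000)/(-1.900212) = 0.595184;  |Δ| = 0.654816
F(0.595184) = -0.091337
s_3 = 0.595184 − (-0.091337)·(-0.654816)/(0.972158) = 0.533662;  |Δ| = 0.061522
F(0.533662) = 0.010099
s_4 = 0.533662 − 0.010099·(-0.061522)/(0.101436) = 0.539787;  |Δ| = 0.006125
F(0.539787) = -0.000097
s_5 = 0.539787 − (-0.000097)·(0.006125)/(-0.010196) = 0.539728;  |Δ| = 0.000058
|s_5 − s_4| = 0.000058 < 10^{-3}

n = 5, s_n = 0.5397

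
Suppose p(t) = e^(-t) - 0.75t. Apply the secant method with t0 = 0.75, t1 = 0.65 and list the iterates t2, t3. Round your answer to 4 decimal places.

0.6777, 0.6773

p(0.75) = -0.090133, p(0.65) = 0.034546
t2 = 0.650000 − 0.034546·(0.650000 − 0.750000) / (0.034546 − (-0.090133)) = 0.650000 − (-0.003455)/(0.124679) = 0.677708
p(0.677708) = -0.000501
t3 = 0.677708 − (-0.000501)·(0.677708 − 0.650000) / (-0.000501 − 0.034546) = 0.677708 − (-0.000014)/(-0.035047) = 0.677312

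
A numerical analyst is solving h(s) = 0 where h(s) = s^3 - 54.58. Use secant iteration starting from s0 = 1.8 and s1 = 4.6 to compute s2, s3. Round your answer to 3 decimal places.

3.292, 3.693

h(1.8) = -48.74800, h(4.6) = 42.75600
s2 = 4.60000 − 42.75600·(4.60000 − 1.80000) / (42.75600 − (-48.74800)) = 4.60000 − (119.71680)/(91.50400) = 3.29168
h(3.29168) = -18.91423
s3 = 3.29168 − (-18.91423)·(3.29168 − 4.60000) / (-18.91423 − 42.75600) = 3.29168 − (24.74593)/(-61.67023) = 3.69294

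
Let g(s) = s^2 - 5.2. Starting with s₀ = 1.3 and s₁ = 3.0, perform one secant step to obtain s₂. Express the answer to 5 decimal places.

2.11628

g(1.3) = -3.5100000, g(3.0) = 3.8000000
s₂ = 3.0000000 − 3.8000000·(3.0000000 − 1.3000000) / (3.8000000 − (-3.5100000)) = 3.0000000 − (6.4600000)/(7.3100000) = 2.1162791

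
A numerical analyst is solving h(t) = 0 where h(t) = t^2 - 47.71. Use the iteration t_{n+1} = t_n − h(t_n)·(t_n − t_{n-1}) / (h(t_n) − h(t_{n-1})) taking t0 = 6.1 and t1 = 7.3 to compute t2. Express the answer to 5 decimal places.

h(6.1) = -10.5000000, h(7.3) = 5.5800000
t2 = 7.3000000 − 5.5800000·(7.3000000 − 6.1000000) / (5.5800000 − (-10.5000000)) = 7.3000000 − (6.6960000)/(16.0800000) = 6.8835821

6.88358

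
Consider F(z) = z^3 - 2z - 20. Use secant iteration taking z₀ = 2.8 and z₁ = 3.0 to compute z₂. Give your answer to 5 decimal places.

2.95697

F(2.8) = -3.6480000, F(3.0) = 1.0000000
z₂ = 3.0000000 − 1.0000000·(3.0000000 − 2.8000000) / (1.0000000 − (-3.6480000)) = 3.0000000 − (0.2000000)/(4.6480000) = 2.9569707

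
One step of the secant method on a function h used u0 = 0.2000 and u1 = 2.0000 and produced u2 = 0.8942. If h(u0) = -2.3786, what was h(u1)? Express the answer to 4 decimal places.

3.7889

The secant line through (0.2000, -2.3786) and (2.0000, h(u1)) crosses zero at u2 = 0.8942.
So (0.2000, -2.3786), (2.0000, h(u1)), (0.8942, 0) are collinear:
h(u1) = -2.3786 · (2.0000 − 0.8942) / (0.2000 − 0.8942) = -2.3786 · (1.105800)/(-0.694200) = 3.788902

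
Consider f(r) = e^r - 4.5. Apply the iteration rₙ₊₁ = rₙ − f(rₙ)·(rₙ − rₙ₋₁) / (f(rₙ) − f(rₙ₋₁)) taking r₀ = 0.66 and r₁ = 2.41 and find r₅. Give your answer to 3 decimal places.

f(0.66) = -2.56521, f(2.41) = 6.63396
r₂ = 2.41000 − 6.63396·(2.41000 − 0.66000) / (6.63396 − (-2.56521)) = 2.41000 − (11.60943)/(9.19917) = 1.14799
f(1.14799) = -1.34814
r₃ = 1.14799 − (-1.34814)·(1.14799 − 2.41000) / (-1.34814 − 6.63396) = 1.14799 − (1.70137)/(-7.98211) = 1.36114
f(1.36114) = -0.59937
r₄ = 1.36114 − (-0.59937)·(1.36114 − 1.14799) / (-0.59937 − (-1.34814)) = 1.36114 − (-0.12775)/(0.74878) = 1.53175
f(1.53175) = 0.12629
r₅ = 1.53175 − 0.12629·(1.53175 − 1.36114) / (0.12629 − (-0.59937)) = 1.53175 − (0.02155)/(0.72565) = 1.50206

1.502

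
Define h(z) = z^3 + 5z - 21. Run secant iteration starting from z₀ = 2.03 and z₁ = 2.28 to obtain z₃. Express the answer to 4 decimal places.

h(2.03) = -2.484573, h(2.28) = 2.252352
z₂ = 2.280000 − 2.252352·(2.280000 − 2.030000) / (2.252352 − (-2.484573)) = 2.280000 − (0.563088)/(4.736925) = 2.161128
h(2.161128) = -0.100868
z₃ = 2.161128 − (-0.100868)·(2.161128 − 2.280000) / (-0.100868 − 2.252352) = 2.161128 − (0.011990)/(-2.353220) = 2.166223

2.1662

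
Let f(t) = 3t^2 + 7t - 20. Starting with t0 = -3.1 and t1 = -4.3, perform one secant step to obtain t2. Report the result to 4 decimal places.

f(-3.1) = -12.870000, f(-4.3) = 5.370000
t2 = -4.300000 − 5.370000·(-4.300000 − (-3.100000)) / (5.370000 − (-12.870000)) = -4.300000 − (-6.444000)/(18.240000) = -3.946711

-3.9467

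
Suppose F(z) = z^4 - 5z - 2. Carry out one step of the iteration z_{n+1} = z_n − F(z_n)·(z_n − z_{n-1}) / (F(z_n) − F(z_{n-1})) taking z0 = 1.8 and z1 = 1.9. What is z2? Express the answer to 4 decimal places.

1.8247

F(1.8) = -0.502400, F(1.9) = 1.532100
z2 = 1.900000 − 1.532100·(1.900000 − 1.800000) / (1.532100 − (-0.502400)) = 1.900000 − (0.153210)/(2.034500) = 1.824694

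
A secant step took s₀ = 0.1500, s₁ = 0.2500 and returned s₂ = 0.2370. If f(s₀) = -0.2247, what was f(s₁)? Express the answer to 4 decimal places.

0.0336

The secant line through (0.1500, -0.2247) and (0.2500, f(s₁)) crosses zero at s₂ = 0.2370.
So (0.1500, -0.2247), (0.2500, f(s₁)), (0.2370, 0) are collinear:
f(s₁) = -0.2247 · (0.2500 − 0.2370) / (0.1500 − 0.2370) = -0.2247 · (0.013000)/(-0.087000) = 0.033576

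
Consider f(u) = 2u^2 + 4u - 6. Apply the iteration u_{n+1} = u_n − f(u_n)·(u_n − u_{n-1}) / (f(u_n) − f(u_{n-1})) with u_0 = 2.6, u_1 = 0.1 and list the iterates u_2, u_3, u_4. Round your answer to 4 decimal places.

f(2.6) = 17.920000, f(0.1) = -5.580000
u_2 = 0.100000 − (-5.580000)·(0.100000 − 2.600000) / (-5.580000 − 17.920000) = 0.100000 − (13.950000)/(-23.500000) = 0.693617
f(0.693617) = -2.263323
u_3 = 0.693617 − (-2.263323)·(0.693617 − 0.100000) / (-2.263323 − (-5.580000)) = 0.693617 − (-1.343547)/(3.316677) = 1.098705
f(1.098705) = 0.809127
u_4 = 1.098705 − 0.809127·(1.098705 − 0.693617) / (0.809127 − (-2.263323)) = 1.098705 − (0.327768)/(3.072450) = 0.992026

0.6936, 1.0987, 0.9920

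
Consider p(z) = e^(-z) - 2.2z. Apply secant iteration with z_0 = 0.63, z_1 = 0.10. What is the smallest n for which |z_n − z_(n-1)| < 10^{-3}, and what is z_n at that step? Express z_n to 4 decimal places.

n = 4, z_n = 0.3276

p(0.63) = -0.853408, p(0.10) = 0.684837
z_2 = 0.100000 − 0.684837·(-0.530000)/(1.538246) = 0.335960;  |Δ| = 0.235960
p(0.335960) = -0.024459
z_3 = 0.335960 − (-0.024459)·(0.235960)/(-0.709297) = 0.327823;  |Δ| = 0.008137
p(0.327823) = -0.000720
z_4 = 0.327823 − (-0.000720)·(-0.008137)/(0.023740) = 0.327576;  |Δ| = 0.000247
|z_4 − z_3| = 0.000247 < 10^{-3}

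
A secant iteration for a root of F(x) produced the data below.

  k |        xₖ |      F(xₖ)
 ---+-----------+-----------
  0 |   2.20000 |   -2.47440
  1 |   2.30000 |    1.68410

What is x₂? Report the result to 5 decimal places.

x₂ = 2.30000 − 1.68410·(2.30000 − 2.20000) / (1.68410 − (-2.47440))
   = 2.30000 − (0.1684100)/(4.1585000) = 2.2595022

2.25950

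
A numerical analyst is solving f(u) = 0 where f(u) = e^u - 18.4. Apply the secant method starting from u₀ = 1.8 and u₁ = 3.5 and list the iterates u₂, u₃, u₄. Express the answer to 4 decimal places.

2.5757, 2.8191, 2.9292

f(1.8) = -12.350353, f(3.5) = 14.715452
u₂ = 3.500000 − 14.715452·(3.500000 − 1.800000) / (14.715452 − (-12.350353)) = 3.500000 − (25.016268)/(27.065804) = 2.575724
f(2.575724) = -5.259170
u₃ = 2.575724 − (-5.259170)·(2.575724 − 3.500000) / (-5.259170 − 14.715452) = 2.575724 − (4.860923)/(-19.974622) = 2.819079
f(2.819079) = -1.638591
u₄ = 2.819079 − (-1.638591)·(2.819079 − 2.575724) / (-1.638591 − (-5.259170)) = 2.819079 − (-0.398759)/(3.620579) = 2.929216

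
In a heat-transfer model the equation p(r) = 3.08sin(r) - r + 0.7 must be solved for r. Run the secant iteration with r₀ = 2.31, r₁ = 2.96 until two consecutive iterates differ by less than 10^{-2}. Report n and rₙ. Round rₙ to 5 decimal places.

n = 4, rₙ = 2.51245

p(2.31) = 0.6661363, p(2.96) = -1.7037635
r₂ = 2.9600000 − (-1.7037635)·(0.6500000)/(-2.3698998) = 2.4927033;  |Δ| = 0.4672967
p(2.4927033) = 0.0685464
r₃ = 2.4927033 − 0.0685464·(-0.4672967)/(1.7723098) = 2.5107766;  |Δ| = 0.0180733
p(2.5107766) = 0.0058195
r₄ = 2.5107766 − 0.0058195·(0.0180733)/(-0.0627269) = 2.5124534;  |Δ| = 0.0016768
|r₄ − r₃| = 0.0016768 < 10^{-2}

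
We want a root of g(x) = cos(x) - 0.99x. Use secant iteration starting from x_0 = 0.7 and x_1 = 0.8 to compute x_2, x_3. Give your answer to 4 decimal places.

g(0.7) = 0.071842, g(0.8) = -0.095293
x_2 = 0.800000 − (-0.095293)·(0.800000 − 0.700000) / (-0.095293 − 0.071842) = 0.800000 − (-0.009529)/(-0.167135) = 0.742984
g(0.742984) = 0.000898
x_3 = 0.742984 − 0.000898·(0.742984 − 0.800000) / (0.000898 − (-0.095293)) = 0.742984 − (-0.000051)/(0.096192) = 0.743517

0.7430, 0.7435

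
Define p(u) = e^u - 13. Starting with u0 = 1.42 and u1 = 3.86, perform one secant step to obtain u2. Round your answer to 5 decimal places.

1.91911

p(1.42) = -8.8628796, p(3.86) = 34.4653514
u2 = 3.8600000 − 34.4653514·(3.8600000 − 1.4200000) / (34.4653514 − (-8.8628796)) = 3.8600000 − (84.0954573)/(43.3282309) = 1.9191071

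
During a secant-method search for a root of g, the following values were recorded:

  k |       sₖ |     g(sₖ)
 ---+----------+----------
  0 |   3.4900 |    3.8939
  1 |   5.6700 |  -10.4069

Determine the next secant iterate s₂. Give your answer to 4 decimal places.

4.0836

s₂ = 5.6700 − (-10.4069)·(5.6700 − 3.4900) / (-10.4069 − 3.8939)
   = 5.6700 − (-22.687042)/(-14.300800) = 4.083582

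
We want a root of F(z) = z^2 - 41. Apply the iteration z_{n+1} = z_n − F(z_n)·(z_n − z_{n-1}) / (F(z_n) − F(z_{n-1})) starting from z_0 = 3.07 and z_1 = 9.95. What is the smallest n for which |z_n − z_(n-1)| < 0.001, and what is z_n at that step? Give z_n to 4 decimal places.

n = 6, z_n = 6.4031

F(3.07) = -31.575100, F(9.95) = 58.002500
z_2 = 9.950000 − 58.002500·(6.880000)/(89.577600) = 5.495123;  |Δ| = 4.454877
F(5.495123) = -10.803624
z_3 = 5.495123 − (-10.803624)·(-4.454877)/(-68.806124) = 6.194607;  |Δ| = 0.699485
F(6.194607) = -2.626839
z_4 = 6.194607 − (-2.626839)·(0.699485)/(8.176785) = 6.419321;  |Δ| = 0.224713
F(6.419321) = 0.207680
z_5 = 6.419321 − 0.207680·(0.224713)/(2.834519) = 6.402856;  |Δ| = 0.016464
F(6.402856) = -0.003429
z_6 = 6.402856 − (-0.003429)·(-0.016464)/(-0.211108) = 6.403124;  |Δ| = 0.000267
|z_6 − z_5| = 0.000267 < 0.001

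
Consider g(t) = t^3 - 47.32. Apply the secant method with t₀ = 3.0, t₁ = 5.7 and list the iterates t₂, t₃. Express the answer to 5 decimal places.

g(3.0) = -20.3200000, g(5.7) = 137.8730000
t₂ = 5.7000000 − 137.8730000·(5.7000000 − 3.0000000) / (137.8730000 − (-20.3200000)) = 5.7000000 − (372.2571000)/(158.1930000) = 3.3468169
g(3.3468169) = -9.8316915
t₃ = 3.3468169 − (-9.8316915)·(3.3468169 − 5.7000000) / (-9.8316915 − 137.8730000) = 3.3468169 − (23.1357706)/(-147.7046915) = 3.5034522

3.34682, 3.50345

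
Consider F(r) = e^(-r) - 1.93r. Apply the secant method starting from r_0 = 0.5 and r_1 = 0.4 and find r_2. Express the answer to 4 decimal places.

F(0.5) = -0.358469, F(0.4) = -0.101680
r_2 = 0.400000 − (-0.101680)·(0.400000 − 0.500000) / (-0.101680 − (-0.358469)) = 0.400000 − (0.010168)/(0.256789) = 0.360403

0.3604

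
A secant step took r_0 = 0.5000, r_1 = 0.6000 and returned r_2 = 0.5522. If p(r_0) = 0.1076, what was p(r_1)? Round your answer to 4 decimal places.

-0.0985

The secant line through (0.5000, 0.1076) and (0.6000, p(r_1)) crosses zero at r_2 = 0.5522.
So (0.5000, 0.1076), (0.6000, p(r_1)), (0.5522, 0) are collinear:
p(r_1) = 0.1076 · (0.6000 − 0.5522) / (0.5000 − 0.5522) = 0.1076 · (0.047800)/(-0.052200) = -0.098530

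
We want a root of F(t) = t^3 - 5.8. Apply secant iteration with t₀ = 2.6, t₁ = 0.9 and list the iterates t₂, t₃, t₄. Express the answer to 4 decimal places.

F(2.6) = 11.776000, F(0.9) = -5.071000
t₂ = 0.900000 − (-5.071000)·(0.900000 − 2.600000) / (-5.071000 − 11.776000) = 0.900000 − (8.620700)/(-16.847000) = 1.411705
F(1.411705) = -2.986595
t₃ = 1.411705 − (-2.986595)·(1.411705 − 0.900000) / (-2.986595 − (-5.071000)) = 1.411705 − (-1.528257)/(2.084405) = 2.144892
F(2.144892) = 4.067703
t₄ = 2.144892 − 4.067703·(2.144892 − 1.411705) / (4.067703 − (-2.986595)) = 2.144892 − (2.982385)/(7.054299) = 1.722116

1.4117, 2.1449, 1.7221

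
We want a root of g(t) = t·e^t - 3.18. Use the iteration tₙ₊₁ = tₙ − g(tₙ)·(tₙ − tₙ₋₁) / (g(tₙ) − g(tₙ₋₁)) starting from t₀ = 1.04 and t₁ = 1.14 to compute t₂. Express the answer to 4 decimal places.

g(1.04) = -0.237614, g(1.14) = 0.384516
t₂ = 1.140000 − 0.384516·(1.140000 − 1.040000) / (0.384516 − (-0.237614)) = 1.140000 − (0.038452)/(0.622130) = 1.078194

1.0782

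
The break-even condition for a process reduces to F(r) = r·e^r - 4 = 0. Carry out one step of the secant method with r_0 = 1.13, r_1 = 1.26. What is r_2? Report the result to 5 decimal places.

1.19912

F(1.13) = -0.5019082, F(1.26) = 0.4420311
r_2 = 1.2600000 − 0.4420311·(1.2600000 − 1.1300000) / (0.4420311 − (-0.5019082)) = 1.2600000 − (0.0574640)/(0.9439392) = 1.1991232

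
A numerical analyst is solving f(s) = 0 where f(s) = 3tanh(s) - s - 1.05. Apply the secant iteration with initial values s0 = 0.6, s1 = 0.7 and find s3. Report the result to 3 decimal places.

f(0.6) = -0.03885, f(0.7) = 0.06310
s2 = 0.70000 − 0.06310·(0.70000 − 0.60000) / (0.06310 − (-0.03885)) = 0.70000 − (0.00631)/(0.10195) = 0.63811
f(0.63811) = 0.00272
s3 = 0.63811 − 0.00272·(0.63811 − 0.70000) / (0.00272 − 0.06310) = 0.63811 − (-0.00017)/(-0.06038) = 0.63532

0.635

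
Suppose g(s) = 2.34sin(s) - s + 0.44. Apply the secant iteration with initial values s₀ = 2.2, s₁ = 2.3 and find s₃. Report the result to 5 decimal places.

2.25431

g(2.2) = 0.1318816, g(2.3) = -0.1150498
s₂ = 2.3000000 − (-0.1150498)·(2.3000000 − 2.2000000) / (-0.1150498 − 0.1318816) = 2.3000000 − (-0.0115050)/(-0.2469314) = 2.2534082
g(2.2534082) = 0.0022627
s₃ = 2.2534082 − 0.0022627·(2.2534082 − 2.3000000) / (0.0022627 − (-0.1150498)) = 2.2534082 − (-0.0001054)/(0.1173125) = 2.2543069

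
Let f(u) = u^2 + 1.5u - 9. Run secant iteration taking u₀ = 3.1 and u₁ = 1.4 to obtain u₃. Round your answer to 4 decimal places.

2.3642

f(3.1) = 5.260000, f(1.4) = -4.940000
u₂ = 1.400000 − (-4.940000)·(1.400000 − 3.100000) / (-4.940000 − 5.260000) = 1.400000 − (8.398000)/(-10.200000) = 2.223333
f(2.223333) = -0.721789
u₃ = 2.223333 − (-0.721789)·(2.223333 − 1.400000) / (-0.721789 − (-4.940000)) = 2.223333 − (-0.594273)/(4.218211) = 2.364216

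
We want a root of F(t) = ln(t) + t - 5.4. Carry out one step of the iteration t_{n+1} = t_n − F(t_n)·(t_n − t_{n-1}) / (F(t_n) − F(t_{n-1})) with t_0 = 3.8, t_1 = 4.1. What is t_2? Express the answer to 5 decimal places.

F(3.8) = -0.2649989, F(4.1) = 0.1109870
t_2 = 4.1000000 − 0.1109870·(4.1000000 − 3.8000000) / (0.1109870 − (-0.2649989)) = 4.1000000 − (0.0332961)/(0.3759859) = 4.0114432

4.01144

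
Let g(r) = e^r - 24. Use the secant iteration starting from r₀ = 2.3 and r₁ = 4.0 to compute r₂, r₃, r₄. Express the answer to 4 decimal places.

2.8343, 3.0509, 3.2017

g(2.3) = -14.025818, g(4.0) = 30.598150
r₂ = 4.000000 − 30.598150·(4.000000 − 2.300000) / (30.598150 − (-14.025818)) = 4.000000 − (52.016855)/(44.623968) = 2.834329
g(2.834329) = -6.981020
r₃ = 2.834329 − (-6.981020)·(2.834329 − 4.000000) / (-6.981020 − 30.598150) = 2.834329 − (8.137570)/(-37.579170) = 3.050874
g(3.050874) = -2.866194
r₄ = 3.050874 − (-2.866194)·(3.050874 − 2.834329) / (-2.866194 − (-6.981020)) = 3.050874 − (-0.620659)/(4.114825) = 3.201709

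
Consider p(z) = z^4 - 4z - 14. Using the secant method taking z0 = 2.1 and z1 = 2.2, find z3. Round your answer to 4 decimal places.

p(2.1) = -2.951900, p(2.2) = 0.625600
z2 = 2.200000 − 0.625600·(2.200000 − 2.100000) / (0.625600 − (-2.951900)) = 2.200000 − (0.062560)/(3.577500) = 2.182513
p(2.182513) = -0.040428
z3 = 2.182513 − (-0.040428)·(2.182513 − 2.200000) / (-0.040428 − 0.625600) = 2.182513 − (0.000707)/(-0.666028) = 2.183574

2.1836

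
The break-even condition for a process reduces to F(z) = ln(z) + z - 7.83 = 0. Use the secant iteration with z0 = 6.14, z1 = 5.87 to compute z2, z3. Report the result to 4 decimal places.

6.0330, 6.0328

F(6.14) = 0.124825, F(5.87) = -0.190145
z2 = 5.870000 − (-0.190145)·(5.870000 − 6.140000) / (-0.190145 − 0.124825) = 5.870000 − (0.051339)/(-0.314970) = 6.032997
F(6.032997) = 0.000241
z3 = 6.032997 − 0.000241·(6.032997 − 5.870000) / (0.000241 − (-0.190145)) = 6.032997 − (0.000039)/(0.190387) = 6.032791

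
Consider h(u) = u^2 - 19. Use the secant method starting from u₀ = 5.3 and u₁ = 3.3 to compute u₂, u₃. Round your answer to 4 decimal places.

h(5.3) = 9.090000, h(3.3) = -8.110000
u₂ = 3.300000 − (-8.110000)·(3.300000 − 5.300000) / (-8.110000 − 9.090000) = 3.300000 − (16.220000)/(-17.200000) = 4.243023
h(4.243023) = -0.996754
u₃ = 4.243023 − (-0.996754)·(4.243023 − 3.300000) / (-0.996754 − (-8.110000)) = 4.243023 − (-0.939962)/(7.113246) = 4.375166

4.2430, 4.3752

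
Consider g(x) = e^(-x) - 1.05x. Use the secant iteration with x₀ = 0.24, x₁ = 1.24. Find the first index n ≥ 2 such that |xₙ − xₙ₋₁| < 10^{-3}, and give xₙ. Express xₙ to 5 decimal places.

g(0.24) = 0.5346279, g(1.24) = -1.0126158
x₂ = 1.2400000 − (-1.0126158)·(1.0000000)/(-1.5472436) = 0.5855357;  |Δ| = 0.6544643
g(0.5855357) = -0.0580049
x₃ = 0.5855357 − (-0.0580049)·(-0.6544643)/(0.9546109) = 0.5457685;  |Δ| = 0.0397672
g(0.5457685) = 0.0063394
x₄ = 0.5457685 − 0.0063394·(-0.0397672)/(0.0643443) = 0.5496865;  |Δ| = 0.0039180
g(0.5496865) = -0.0000401
x₅ = 0.5496865 − (-0.0000401)·(0.0039180)/(-0.0063795) = 0.5496619;  |Δ| = 0.0000246
|x₅ − x₄| = 0.0000246 < 10^{-3}

n = 5, xₙ = 0.54966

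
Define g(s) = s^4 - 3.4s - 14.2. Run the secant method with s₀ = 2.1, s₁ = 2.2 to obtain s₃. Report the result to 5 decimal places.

2.15384

g(2.1) = -1.8919000, g(2.2) = 1.7456000
s₂ = 2.2000000 − 1.7456000·(2.2000000 − 2.1000000) / (1.7456000 − (-1.8919000)) = 2.2000000 − (0.1745600)/(3.6375000) = 2.1520110
g(2.1520110) = -0.0692748
s₃ = 2.1520110 − (-0.0692748)·(2.1520110 − 2.2000000) / (-0.0692748 − 1.7456000) = 2.1520110 − (0.0033244)/(-1.8148748) = 2.1538428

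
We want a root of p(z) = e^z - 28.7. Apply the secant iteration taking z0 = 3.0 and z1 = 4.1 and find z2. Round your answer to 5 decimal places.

p(3.0) = -8.6144631, p(4.1) = 31.6402876
z2 = 4.1000000 − 31.6402876·(4.1000000 − 3.0000000) / (31.6402876 − (-8.6144631)) = 4.1000000 − (34.8043164)/(40.2547507) = 3.2353985

3.23540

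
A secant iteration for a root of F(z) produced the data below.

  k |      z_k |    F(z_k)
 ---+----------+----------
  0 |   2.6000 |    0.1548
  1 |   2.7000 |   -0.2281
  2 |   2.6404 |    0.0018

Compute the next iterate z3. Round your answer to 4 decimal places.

z3 = 2.6404 − 0.0018·(2.6404 − 2.7000) / (0.0018 − (-0.2281))
   = 2.6404 − (-0.000107)/(0.229900) = 2.640867

2.6409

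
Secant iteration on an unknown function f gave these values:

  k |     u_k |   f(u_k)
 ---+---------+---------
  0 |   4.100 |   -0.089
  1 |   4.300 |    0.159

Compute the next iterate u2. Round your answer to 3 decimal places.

u2 = 4.300 − 0.159·(4.300 − 4.100) / (0.159 − (-0.089))
   = 4.300 − (0.03180)/(0.24800) = 4.17177

4.172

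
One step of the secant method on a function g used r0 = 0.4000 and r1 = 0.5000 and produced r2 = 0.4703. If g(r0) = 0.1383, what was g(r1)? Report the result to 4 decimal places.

-0.0584

The secant line through (0.4000, 0.1383) and (0.5000, g(r1)) crosses zero at r2 = 0.4703.
So (0.4000, 0.1383), (0.5000, g(r1)), (0.4703, 0) are collinear:
g(r1) = 0.1383 · (0.5000 − 0.4703) / (0.4000 − 0.4703) = 0.1383 · (0.029700)/(-0.070300) = -0.058428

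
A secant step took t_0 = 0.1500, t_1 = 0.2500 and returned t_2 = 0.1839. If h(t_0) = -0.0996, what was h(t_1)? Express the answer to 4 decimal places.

The secant line through (0.1500, -0.0996) and (0.2500, h(t_1)) crosses zero at t_2 = 0.1839.
So (0.1500, -0.0996), (0.2500, h(t_1)), (0.1839, 0) are collinear:
h(t_1) = -0.0996 · (0.2500 − 0.1839) / (0.1500 − 0.1839) = -0.0996 · (0.066100)/(-0.033900) = 0.194205

0.1942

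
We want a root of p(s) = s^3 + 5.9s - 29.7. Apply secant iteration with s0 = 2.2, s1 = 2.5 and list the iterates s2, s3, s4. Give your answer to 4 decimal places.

p(2.2) = -6.072000, p(2.5) = 0.675000
s2 = 2.500000 − 0.675000·(2.500000 − 2.200000) / (0.675000 − (-6.072000)) = 2.500000 − (0.202500)/(6.747000) = 2.469987
p(2.469987) = -0.058100
s3 = 2.469987 − (-0.058100)·(2.469987 − 2.500000) / (-0.058100 − 0.675000) = 2.469987 − (0.001744)/(-0.733100) = 2.472365
p(2.472365) = -0.000489
s4 = 2.472365 − (-0.000489)·(2.472365 − 2.469987) / (-0.000489 − (-0.058100)) = 2.472365 − (-0.000001)/(0.057611) = 2.472385

2.4700, 2.4724, 2.4724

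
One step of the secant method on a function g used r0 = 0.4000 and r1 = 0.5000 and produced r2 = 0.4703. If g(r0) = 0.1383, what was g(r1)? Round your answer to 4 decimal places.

The secant line through (0.4000, 0.1383) and (0.5000, g(r1)) crosses zero at r2 = 0.4703.
So (0.4000, 0.1383), (0.5000, g(r1)), (0.4703, 0) are collinear:
g(r1) = 0.1383 · (0.5000 − 0.4703) / (0.4000 − 0.4703) = 0.1383 · (0.029700)/(-0.070300) = -0.058428

-0.0584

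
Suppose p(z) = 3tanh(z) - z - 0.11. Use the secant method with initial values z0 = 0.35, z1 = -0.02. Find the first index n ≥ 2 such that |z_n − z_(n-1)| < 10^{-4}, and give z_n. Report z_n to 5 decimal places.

p(0.35) = 0.5491266, p(-0.02) = -0.1499920
z2 = -0.0200000 − (-0.1499920)·(-0.3700000)/(-0.6991186) = 0.0593814;  |Δ| = 0.0793814
p(0.0593814) = 0.0085538
z3 = 0.0593814 − 0.0085538·(0.0793814)/(0.1585458) = 0.0550987;  |Δ| = 0.0042827
p(0.0550987) = 0.0000303
z4 = 0.0550987 − 0.0000303·(-0.0042827)/(-0.0085235) = 0.0550835;  |Δ| = 0.0000152
|z4 − z3| = 0.0000152 < 10^{-4}

n = 4, z_n = 0.05508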